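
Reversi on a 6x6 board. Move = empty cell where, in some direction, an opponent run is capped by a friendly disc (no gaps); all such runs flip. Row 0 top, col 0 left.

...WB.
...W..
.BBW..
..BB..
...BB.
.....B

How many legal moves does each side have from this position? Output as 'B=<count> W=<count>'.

-- B to move --
(0,2): flips 1 -> legal
(1,2): no bracket -> illegal
(1,4): flips 1 -> legal
(2,4): flips 1 -> legal
(3,4): no bracket -> illegal
B mobility = 3
-- W to move --
(0,5): flips 1 -> legal
(1,0): no bracket -> illegal
(1,1): no bracket -> illegal
(1,2): no bracket -> illegal
(1,4): no bracket -> illegal
(1,5): no bracket -> illegal
(2,0): flips 2 -> legal
(2,4): no bracket -> illegal
(3,0): no bracket -> illegal
(3,1): flips 1 -> legal
(3,4): no bracket -> illegal
(3,5): no bracket -> illegal
(4,1): flips 1 -> legal
(4,2): no bracket -> illegal
(4,5): no bracket -> illegal
(5,2): no bracket -> illegal
(5,3): flips 2 -> legal
(5,4): no bracket -> illegal
W mobility = 5

Answer: B=3 W=5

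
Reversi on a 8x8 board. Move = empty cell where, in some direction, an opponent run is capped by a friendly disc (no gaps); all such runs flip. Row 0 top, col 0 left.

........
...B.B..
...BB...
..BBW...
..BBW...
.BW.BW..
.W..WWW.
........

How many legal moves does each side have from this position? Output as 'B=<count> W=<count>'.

Answer: B=11 W=8

Derivation:
-- B to move --
(2,5): flips 1 -> legal
(3,5): flips 1 -> legal
(4,1): no bracket -> illegal
(4,5): flips 2 -> legal
(4,6): no bracket -> illegal
(5,0): no bracket -> illegal
(5,3): flips 1 -> legal
(5,6): flips 1 -> legal
(5,7): no bracket -> illegal
(6,0): no bracket -> illegal
(6,2): flips 1 -> legal
(6,3): no bracket -> illegal
(6,7): no bracket -> illegal
(7,0): flips 2 -> legal
(7,1): flips 1 -> legal
(7,2): no bracket -> illegal
(7,3): no bracket -> illegal
(7,4): flips 1 -> legal
(7,5): no bracket -> illegal
(7,6): flips 1 -> legal
(7,7): flips 3 -> legal
B mobility = 11
-- W to move --
(0,2): no bracket -> illegal
(0,3): no bracket -> illegal
(0,4): no bracket -> illegal
(0,5): no bracket -> illegal
(0,6): no bracket -> illegal
(1,2): flips 1 -> legal
(1,4): flips 1 -> legal
(1,6): no bracket -> illegal
(2,1): flips 3 -> legal
(2,2): flips 3 -> legal
(2,5): no bracket -> illegal
(2,6): no bracket -> illegal
(3,1): flips 2 -> legal
(3,5): no bracket -> illegal
(4,0): no bracket -> illegal
(4,1): flips 3 -> legal
(4,5): no bracket -> illegal
(5,0): flips 1 -> legal
(5,3): flips 1 -> legal
(6,0): no bracket -> illegal
(6,2): no bracket -> illegal
(6,3): no bracket -> illegal
W mobility = 8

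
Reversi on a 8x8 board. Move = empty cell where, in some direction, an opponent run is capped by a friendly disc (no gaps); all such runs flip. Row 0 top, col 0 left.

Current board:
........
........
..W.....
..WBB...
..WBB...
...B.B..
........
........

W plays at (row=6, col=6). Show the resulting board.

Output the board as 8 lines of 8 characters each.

Place W at (6,6); scan 8 dirs for brackets.
Dir NW: opp run (5,5) (4,4) (3,3) capped by W -> flip
Dir N: first cell '.' (not opp) -> no flip
Dir NE: first cell '.' (not opp) -> no flip
Dir W: first cell '.' (not opp) -> no flip
Dir E: first cell '.' (not opp) -> no flip
Dir SW: first cell '.' (not opp) -> no flip
Dir S: first cell '.' (not opp) -> no flip
Dir SE: first cell '.' (not opp) -> no flip
All flips: (3,3) (4,4) (5,5)

Answer: ........
........
..W.....
..WWB...
..WBW...
...B.W..
......W.
........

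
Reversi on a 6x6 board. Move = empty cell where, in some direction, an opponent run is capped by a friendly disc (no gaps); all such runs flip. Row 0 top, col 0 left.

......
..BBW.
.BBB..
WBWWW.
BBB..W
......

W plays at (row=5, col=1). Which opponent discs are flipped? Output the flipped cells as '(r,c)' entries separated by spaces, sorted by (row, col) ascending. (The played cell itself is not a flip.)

Answer: (4,2)

Derivation:
Dir NW: opp run (4,0), next=edge -> no flip
Dir N: opp run (4,1) (3,1) (2,1), next='.' -> no flip
Dir NE: opp run (4,2) capped by W -> flip
Dir W: first cell '.' (not opp) -> no flip
Dir E: first cell '.' (not opp) -> no flip
Dir SW: edge -> no flip
Dir S: edge -> no flip
Dir SE: edge -> no flip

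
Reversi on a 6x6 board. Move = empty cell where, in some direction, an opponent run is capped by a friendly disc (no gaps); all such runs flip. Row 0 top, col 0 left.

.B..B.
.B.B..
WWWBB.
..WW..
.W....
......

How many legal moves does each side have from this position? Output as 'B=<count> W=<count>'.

-- B to move --
(1,0): no bracket -> illegal
(1,2): no bracket -> illegal
(3,0): no bracket -> illegal
(3,1): flips 2 -> legal
(3,4): no bracket -> illegal
(4,0): no bracket -> illegal
(4,2): flips 1 -> legal
(4,3): flips 1 -> legal
(4,4): flips 2 -> legal
(5,0): flips 2 -> legal
(5,1): no bracket -> illegal
(5,2): no bracket -> illegal
B mobility = 5
-- W to move --
(0,0): flips 1 -> legal
(0,2): flips 1 -> legal
(0,3): flips 2 -> legal
(0,5): no bracket -> illegal
(1,0): no bracket -> illegal
(1,2): no bracket -> illegal
(1,4): flips 1 -> legal
(1,5): flips 1 -> legal
(2,5): flips 2 -> legal
(3,4): no bracket -> illegal
(3,5): no bracket -> illegal
W mobility = 6

Answer: B=5 W=6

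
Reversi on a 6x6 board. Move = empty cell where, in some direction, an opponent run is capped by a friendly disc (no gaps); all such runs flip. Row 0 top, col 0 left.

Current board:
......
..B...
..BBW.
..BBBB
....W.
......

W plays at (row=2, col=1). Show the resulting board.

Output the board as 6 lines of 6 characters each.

Place W at (2,1); scan 8 dirs for brackets.
Dir NW: first cell '.' (not opp) -> no flip
Dir N: first cell '.' (not opp) -> no flip
Dir NE: opp run (1,2), next='.' -> no flip
Dir W: first cell '.' (not opp) -> no flip
Dir E: opp run (2,2) (2,3) capped by W -> flip
Dir SW: first cell '.' (not opp) -> no flip
Dir S: first cell '.' (not opp) -> no flip
Dir SE: opp run (3,2), next='.' -> no flip
All flips: (2,2) (2,3)

Answer: ......
..B...
.WWWW.
..BBBB
....W.
......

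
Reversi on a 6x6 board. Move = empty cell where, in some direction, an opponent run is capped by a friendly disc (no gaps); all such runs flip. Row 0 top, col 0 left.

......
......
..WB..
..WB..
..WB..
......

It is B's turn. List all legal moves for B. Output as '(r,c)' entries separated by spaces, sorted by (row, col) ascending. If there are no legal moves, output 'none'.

Answer: (1,1) (2,1) (3,1) (4,1) (5,1)

Derivation:
(1,1): flips 1 -> legal
(1,2): no bracket -> illegal
(1,3): no bracket -> illegal
(2,1): flips 2 -> legal
(3,1): flips 1 -> legal
(4,1): flips 2 -> legal
(5,1): flips 1 -> legal
(5,2): no bracket -> illegal
(5,3): no bracket -> illegal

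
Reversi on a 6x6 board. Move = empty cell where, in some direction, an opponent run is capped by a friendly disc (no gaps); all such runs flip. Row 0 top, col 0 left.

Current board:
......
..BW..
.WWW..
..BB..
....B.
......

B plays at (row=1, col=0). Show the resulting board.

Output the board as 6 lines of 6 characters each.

Answer: ......
B.BW..
.BWW..
..BB..
....B.
......

Derivation:
Place B at (1,0); scan 8 dirs for brackets.
Dir NW: edge -> no flip
Dir N: first cell '.' (not opp) -> no flip
Dir NE: first cell '.' (not opp) -> no flip
Dir W: edge -> no flip
Dir E: first cell '.' (not opp) -> no flip
Dir SW: edge -> no flip
Dir S: first cell '.' (not opp) -> no flip
Dir SE: opp run (2,1) capped by B -> flip
All flips: (2,1)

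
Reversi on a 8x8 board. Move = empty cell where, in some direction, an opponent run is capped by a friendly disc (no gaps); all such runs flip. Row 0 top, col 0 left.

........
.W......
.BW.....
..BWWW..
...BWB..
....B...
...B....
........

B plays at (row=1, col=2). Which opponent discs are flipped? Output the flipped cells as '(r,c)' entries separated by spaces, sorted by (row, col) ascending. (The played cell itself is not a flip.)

Dir NW: first cell '.' (not opp) -> no flip
Dir N: first cell '.' (not opp) -> no flip
Dir NE: first cell '.' (not opp) -> no flip
Dir W: opp run (1,1), next='.' -> no flip
Dir E: first cell '.' (not opp) -> no flip
Dir SW: first cell 'B' (not opp) -> no flip
Dir S: opp run (2,2) capped by B -> flip
Dir SE: first cell '.' (not opp) -> no flip

Answer: (2,2)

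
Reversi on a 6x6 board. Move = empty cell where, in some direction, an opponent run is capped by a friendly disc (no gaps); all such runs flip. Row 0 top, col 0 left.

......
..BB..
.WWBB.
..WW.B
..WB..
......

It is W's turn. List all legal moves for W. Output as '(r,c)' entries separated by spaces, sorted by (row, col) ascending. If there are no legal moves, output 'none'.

Answer: (0,2) (0,3) (0,4) (1,4) (1,5) (2,5) (4,4) (5,3) (5,4)

Derivation:
(0,1): no bracket -> illegal
(0,2): flips 1 -> legal
(0,3): flips 3 -> legal
(0,4): flips 1 -> legal
(1,1): no bracket -> illegal
(1,4): flips 1 -> legal
(1,5): flips 1 -> legal
(2,5): flips 2 -> legal
(3,4): no bracket -> illegal
(4,4): flips 1 -> legal
(4,5): no bracket -> illegal
(5,2): no bracket -> illegal
(5,3): flips 1 -> legal
(5,4): flips 1 -> legal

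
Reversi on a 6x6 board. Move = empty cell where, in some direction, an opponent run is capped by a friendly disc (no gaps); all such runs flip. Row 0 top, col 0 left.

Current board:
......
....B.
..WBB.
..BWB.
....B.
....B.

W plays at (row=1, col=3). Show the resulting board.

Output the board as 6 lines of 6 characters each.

Place W at (1,3); scan 8 dirs for brackets.
Dir NW: first cell '.' (not opp) -> no flip
Dir N: first cell '.' (not opp) -> no flip
Dir NE: first cell '.' (not opp) -> no flip
Dir W: first cell '.' (not opp) -> no flip
Dir E: opp run (1,4), next='.' -> no flip
Dir SW: first cell 'W' (not opp) -> no flip
Dir S: opp run (2,3) capped by W -> flip
Dir SE: opp run (2,4), next='.' -> no flip
All flips: (2,3)

Answer: ......
...WB.
..WWB.
..BWB.
....B.
....B.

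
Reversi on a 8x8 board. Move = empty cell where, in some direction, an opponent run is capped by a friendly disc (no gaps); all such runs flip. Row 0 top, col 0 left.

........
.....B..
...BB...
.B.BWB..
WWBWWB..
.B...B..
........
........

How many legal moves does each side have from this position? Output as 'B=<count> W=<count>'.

Answer: B=2 W=13

Derivation:
-- B to move --
(2,5): no bracket -> illegal
(3,0): no bracket -> illegal
(3,2): no bracket -> illegal
(5,0): no bracket -> illegal
(5,2): no bracket -> illegal
(5,3): flips 2 -> legal
(5,4): flips 2 -> legal
B mobility = 2
-- W to move --
(0,4): no bracket -> illegal
(0,5): no bracket -> illegal
(0,6): no bracket -> illegal
(1,2): flips 1 -> legal
(1,3): flips 2 -> legal
(1,4): flips 1 -> legal
(1,6): no bracket -> illegal
(2,0): no bracket -> illegal
(2,1): flips 1 -> legal
(2,2): flips 2 -> legal
(2,5): no bracket -> illegal
(2,6): flips 1 -> legal
(3,0): no bracket -> illegal
(3,2): flips 1 -> legal
(3,6): flips 1 -> legal
(4,6): flips 1 -> legal
(5,0): no bracket -> illegal
(5,2): no bracket -> illegal
(5,3): no bracket -> illegal
(5,4): no bracket -> illegal
(5,6): flips 1 -> legal
(6,0): no bracket -> illegal
(6,1): flips 1 -> legal
(6,2): flips 1 -> legal
(6,4): no bracket -> illegal
(6,5): no bracket -> illegal
(6,6): flips 1 -> legal
W mobility = 13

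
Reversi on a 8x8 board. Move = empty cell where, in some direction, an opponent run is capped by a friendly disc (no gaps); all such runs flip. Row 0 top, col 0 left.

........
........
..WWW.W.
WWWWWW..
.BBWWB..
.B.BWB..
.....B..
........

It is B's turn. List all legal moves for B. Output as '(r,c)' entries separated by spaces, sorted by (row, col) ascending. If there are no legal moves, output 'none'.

(1,1): flips 3 -> legal
(1,2): flips 4 -> legal
(1,3): flips 3 -> legal
(1,4): flips 2 -> legal
(1,5): flips 2 -> legal
(1,6): no bracket -> illegal
(1,7): flips 3 -> legal
(2,0): flips 1 -> legal
(2,1): flips 4 -> legal
(2,5): flips 1 -> legal
(2,7): no bracket -> illegal
(3,6): no bracket -> illegal
(3,7): no bracket -> illegal
(4,0): no bracket -> illegal
(4,6): no bracket -> illegal
(5,2): no bracket -> illegal
(6,3): flips 1 -> legal
(6,4): no bracket -> illegal

Answer: (1,1) (1,2) (1,3) (1,4) (1,5) (1,7) (2,0) (2,1) (2,5) (6,3)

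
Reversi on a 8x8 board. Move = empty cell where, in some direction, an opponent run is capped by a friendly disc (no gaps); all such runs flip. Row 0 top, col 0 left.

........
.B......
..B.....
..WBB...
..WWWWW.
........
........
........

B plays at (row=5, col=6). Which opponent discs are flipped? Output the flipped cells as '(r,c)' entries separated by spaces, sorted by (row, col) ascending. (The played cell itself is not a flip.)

Dir NW: opp run (4,5) capped by B -> flip
Dir N: opp run (4,6), next='.' -> no flip
Dir NE: first cell '.' (not opp) -> no flip
Dir W: first cell '.' (not opp) -> no flip
Dir E: first cell '.' (not opp) -> no flip
Dir SW: first cell '.' (not opp) -> no flip
Dir S: first cell '.' (not opp) -> no flip
Dir SE: first cell '.' (not opp) -> no flip

Answer: (4,5)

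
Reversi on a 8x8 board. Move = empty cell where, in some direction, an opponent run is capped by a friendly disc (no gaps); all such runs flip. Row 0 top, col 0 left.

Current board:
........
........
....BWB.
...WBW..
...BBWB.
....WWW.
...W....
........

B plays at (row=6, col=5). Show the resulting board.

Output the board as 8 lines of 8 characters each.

Place B at (6,5); scan 8 dirs for brackets.
Dir NW: opp run (5,4) capped by B -> flip
Dir N: opp run (5,5) (4,5) (3,5) (2,5), next='.' -> no flip
Dir NE: opp run (5,6), next='.' -> no flip
Dir W: first cell '.' (not opp) -> no flip
Dir E: first cell '.' (not opp) -> no flip
Dir SW: first cell '.' (not opp) -> no flip
Dir S: first cell '.' (not opp) -> no flip
Dir SE: first cell '.' (not opp) -> no flip
All flips: (5,4)

Answer: ........
........
....BWB.
...WBW..
...BBWB.
....BWW.
...W.B..
........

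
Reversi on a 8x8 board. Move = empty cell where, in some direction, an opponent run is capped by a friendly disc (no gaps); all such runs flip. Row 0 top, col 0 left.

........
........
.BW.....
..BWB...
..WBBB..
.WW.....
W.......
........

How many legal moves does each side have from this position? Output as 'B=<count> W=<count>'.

-- B to move --
(1,1): flips 2 -> legal
(1,2): flips 1 -> legal
(1,3): no bracket -> illegal
(2,3): flips 2 -> legal
(2,4): no bracket -> illegal
(3,1): no bracket -> illegal
(4,0): no bracket -> illegal
(4,1): flips 1 -> legal
(5,0): no bracket -> illegal
(5,3): no bracket -> illegal
(6,1): flips 1 -> legal
(6,2): flips 2 -> legal
(6,3): no bracket -> illegal
(7,0): no bracket -> illegal
(7,1): no bracket -> illegal
B mobility = 6
-- W to move --
(1,0): no bracket -> illegal
(1,1): no bracket -> illegal
(1,2): no bracket -> illegal
(2,0): flips 1 -> legal
(2,3): no bracket -> illegal
(2,4): no bracket -> illegal
(2,5): flips 2 -> legal
(3,0): no bracket -> illegal
(3,1): flips 1 -> legal
(3,5): flips 1 -> legal
(3,6): no bracket -> illegal
(4,1): no bracket -> illegal
(4,6): flips 3 -> legal
(5,3): flips 1 -> legal
(5,4): no bracket -> illegal
(5,5): flips 1 -> legal
(5,6): no bracket -> illegal
W mobility = 7

Answer: B=6 W=7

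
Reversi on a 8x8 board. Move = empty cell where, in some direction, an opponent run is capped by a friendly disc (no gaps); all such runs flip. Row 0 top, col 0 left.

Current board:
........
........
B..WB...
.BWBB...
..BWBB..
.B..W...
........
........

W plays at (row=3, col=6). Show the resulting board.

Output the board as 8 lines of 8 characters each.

Answer: ........
........
B..WB...
.BWBB.W.
..BWBW..
.B..W...
........
........

Derivation:
Place W at (3,6); scan 8 dirs for brackets.
Dir NW: first cell '.' (not opp) -> no flip
Dir N: first cell '.' (not opp) -> no flip
Dir NE: first cell '.' (not opp) -> no flip
Dir W: first cell '.' (not opp) -> no flip
Dir E: first cell '.' (not opp) -> no flip
Dir SW: opp run (4,5) capped by W -> flip
Dir S: first cell '.' (not opp) -> no flip
Dir SE: first cell '.' (not opp) -> no flip
All flips: (4,5)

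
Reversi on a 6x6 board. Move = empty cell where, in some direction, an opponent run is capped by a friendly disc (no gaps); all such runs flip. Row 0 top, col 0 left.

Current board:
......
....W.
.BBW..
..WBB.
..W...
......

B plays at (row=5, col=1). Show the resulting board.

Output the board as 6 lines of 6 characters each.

Place B at (5,1); scan 8 dirs for brackets.
Dir NW: first cell '.' (not opp) -> no flip
Dir N: first cell '.' (not opp) -> no flip
Dir NE: opp run (4,2) capped by B -> flip
Dir W: first cell '.' (not opp) -> no flip
Dir E: first cell '.' (not opp) -> no flip
Dir SW: edge -> no flip
Dir S: edge -> no flip
Dir SE: edge -> no flip
All flips: (4,2)

Answer: ......
....W.
.BBW..
..WBB.
..B...
.B....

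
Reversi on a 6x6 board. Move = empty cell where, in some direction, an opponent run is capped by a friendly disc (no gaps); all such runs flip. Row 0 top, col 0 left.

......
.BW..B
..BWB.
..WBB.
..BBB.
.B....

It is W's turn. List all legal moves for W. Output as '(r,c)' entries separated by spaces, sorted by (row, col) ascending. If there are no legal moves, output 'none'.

(0,0): no bracket -> illegal
(0,1): no bracket -> illegal
(0,2): no bracket -> illegal
(0,4): no bracket -> illegal
(0,5): no bracket -> illegal
(1,0): flips 1 -> legal
(1,3): no bracket -> illegal
(1,4): no bracket -> illegal
(2,0): no bracket -> illegal
(2,1): flips 1 -> legal
(2,5): flips 1 -> legal
(3,1): no bracket -> illegal
(3,5): flips 2 -> legal
(4,0): no bracket -> illegal
(4,1): no bracket -> illegal
(4,5): flips 1 -> legal
(5,0): no bracket -> illegal
(5,2): flips 1 -> legal
(5,3): flips 2 -> legal
(5,4): flips 1 -> legal
(5,5): no bracket -> illegal

Answer: (1,0) (2,1) (2,5) (3,5) (4,5) (5,2) (5,3) (5,4)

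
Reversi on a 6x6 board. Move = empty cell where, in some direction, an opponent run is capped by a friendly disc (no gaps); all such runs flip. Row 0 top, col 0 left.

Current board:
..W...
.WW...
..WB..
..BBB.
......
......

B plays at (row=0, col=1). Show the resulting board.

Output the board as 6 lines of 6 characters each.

Answer: .BW...
.WB...
..WB..
..BBB.
......
......

Derivation:
Place B at (0,1); scan 8 dirs for brackets.
Dir NW: edge -> no flip
Dir N: edge -> no flip
Dir NE: edge -> no flip
Dir W: first cell '.' (not opp) -> no flip
Dir E: opp run (0,2), next='.' -> no flip
Dir SW: first cell '.' (not opp) -> no flip
Dir S: opp run (1,1), next='.' -> no flip
Dir SE: opp run (1,2) capped by B -> flip
All flips: (1,2)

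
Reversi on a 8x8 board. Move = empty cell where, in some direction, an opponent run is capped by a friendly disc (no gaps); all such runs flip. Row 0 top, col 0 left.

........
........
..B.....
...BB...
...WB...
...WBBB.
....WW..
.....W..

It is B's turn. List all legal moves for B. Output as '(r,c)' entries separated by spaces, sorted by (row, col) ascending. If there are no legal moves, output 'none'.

Answer: (3,2) (4,2) (5,2) (6,2) (6,3) (7,3) (7,4) (7,6)

Derivation:
(3,2): flips 1 -> legal
(4,2): flips 1 -> legal
(5,2): flips 2 -> legal
(6,2): flips 1 -> legal
(6,3): flips 2 -> legal
(6,6): no bracket -> illegal
(7,3): flips 1 -> legal
(7,4): flips 2 -> legal
(7,6): flips 1 -> legal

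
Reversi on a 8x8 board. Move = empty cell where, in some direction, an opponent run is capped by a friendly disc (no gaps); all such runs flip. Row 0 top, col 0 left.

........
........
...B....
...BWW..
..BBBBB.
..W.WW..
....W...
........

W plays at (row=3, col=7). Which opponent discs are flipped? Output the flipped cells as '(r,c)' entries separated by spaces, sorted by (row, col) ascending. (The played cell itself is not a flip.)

Answer: (4,6)

Derivation:
Dir NW: first cell '.' (not opp) -> no flip
Dir N: first cell '.' (not opp) -> no flip
Dir NE: edge -> no flip
Dir W: first cell '.' (not opp) -> no flip
Dir E: edge -> no flip
Dir SW: opp run (4,6) capped by W -> flip
Dir S: first cell '.' (not opp) -> no flip
Dir SE: edge -> no flip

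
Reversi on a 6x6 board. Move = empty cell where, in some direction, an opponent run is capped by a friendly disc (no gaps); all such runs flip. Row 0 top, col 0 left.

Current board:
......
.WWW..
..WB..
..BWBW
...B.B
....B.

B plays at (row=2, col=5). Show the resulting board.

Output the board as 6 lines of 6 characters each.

Place B at (2,5); scan 8 dirs for brackets.
Dir NW: first cell '.' (not opp) -> no flip
Dir N: first cell '.' (not opp) -> no flip
Dir NE: edge -> no flip
Dir W: first cell '.' (not opp) -> no flip
Dir E: edge -> no flip
Dir SW: first cell 'B' (not opp) -> no flip
Dir S: opp run (3,5) capped by B -> flip
Dir SE: edge -> no flip
All flips: (3,5)

Answer: ......
.WWW..
..WB.B
..BWBB
...B.B
....B.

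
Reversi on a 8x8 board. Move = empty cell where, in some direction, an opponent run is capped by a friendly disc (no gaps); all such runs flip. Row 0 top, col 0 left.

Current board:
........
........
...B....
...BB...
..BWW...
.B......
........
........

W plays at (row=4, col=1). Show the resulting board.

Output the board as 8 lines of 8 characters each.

Place W at (4,1); scan 8 dirs for brackets.
Dir NW: first cell '.' (not opp) -> no flip
Dir N: first cell '.' (not opp) -> no flip
Dir NE: first cell '.' (not opp) -> no flip
Dir W: first cell '.' (not opp) -> no flip
Dir E: opp run (4,2) capped by W -> flip
Dir SW: first cell '.' (not opp) -> no flip
Dir S: opp run (5,1), next='.' -> no flip
Dir SE: first cell '.' (not opp) -> no flip
All flips: (4,2)

Answer: ........
........
...B....
...BB...
.WWWW...
.B......
........
........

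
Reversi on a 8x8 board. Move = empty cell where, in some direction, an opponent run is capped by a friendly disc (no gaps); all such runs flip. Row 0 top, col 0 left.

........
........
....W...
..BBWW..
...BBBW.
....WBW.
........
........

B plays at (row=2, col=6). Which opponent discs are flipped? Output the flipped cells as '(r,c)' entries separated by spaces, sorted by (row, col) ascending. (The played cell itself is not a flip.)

Answer: (3,5)

Derivation:
Dir NW: first cell '.' (not opp) -> no flip
Dir N: first cell '.' (not opp) -> no flip
Dir NE: first cell '.' (not opp) -> no flip
Dir W: first cell '.' (not opp) -> no flip
Dir E: first cell '.' (not opp) -> no flip
Dir SW: opp run (3,5) capped by B -> flip
Dir S: first cell '.' (not opp) -> no flip
Dir SE: first cell '.' (not opp) -> no flip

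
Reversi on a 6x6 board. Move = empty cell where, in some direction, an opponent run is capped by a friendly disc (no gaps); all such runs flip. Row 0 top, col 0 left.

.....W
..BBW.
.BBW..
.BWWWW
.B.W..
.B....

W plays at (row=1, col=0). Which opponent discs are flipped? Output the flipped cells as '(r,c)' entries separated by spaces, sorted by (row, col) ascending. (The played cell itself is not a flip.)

Answer: (2,1)

Derivation:
Dir NW: edge -> no flip
Dir N: first cell '.' (not opp) -> no flip
Dir NE: first cell '.' (not opp) -> no flip
Dir W: edge -> no flip
Dir E: first cell '.' (not opp) -> no flip
Dir SW: edge -> no flip
Dir S: first cell '.' (not opp) -> no flip
Dir SE: opp run (2,1) capped by W -> flip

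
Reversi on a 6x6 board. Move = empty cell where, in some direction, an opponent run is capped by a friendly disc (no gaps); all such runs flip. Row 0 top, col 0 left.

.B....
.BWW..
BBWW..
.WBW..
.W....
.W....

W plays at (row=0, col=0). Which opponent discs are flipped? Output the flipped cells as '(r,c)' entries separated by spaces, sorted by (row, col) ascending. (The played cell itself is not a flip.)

Answer: (1,1)

Derivation:
Dir NW: edge -> no flip
Dir N: edge -> no flip
Dir NE: edge -> no flip
Dir W: edge -> no flip
Dir E: opp run (0,1), next='.' -> no flip
Dir SW: edge -> no flip
Dir S: first cell '.' (not opp) -> no flip
Dir SE: opp run (1,1) capped by W -> flip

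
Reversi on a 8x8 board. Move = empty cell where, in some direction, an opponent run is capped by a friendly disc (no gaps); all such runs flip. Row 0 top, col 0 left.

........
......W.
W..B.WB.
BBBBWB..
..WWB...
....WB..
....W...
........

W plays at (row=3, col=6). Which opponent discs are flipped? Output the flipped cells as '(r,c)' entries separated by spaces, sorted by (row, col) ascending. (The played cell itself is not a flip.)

Dir NW: first cell 'W' (not opp) -> no flip
Dir N: opp run (2,6) capped by W -> flip
Dir NE: first cell '.' (not opp) -> no flip
Dir W: opp run (3,5) capped by W -> flip
Dir E: first cell '.' (not opp) -> no flip
Dir SW: first cell '.' (not opp) -> no flip
Dir S: first cell '.' (not opp) -> no flip
Dir SE: first cell '.' (not opp) -> no flip

Answer: (2,6) (3,5)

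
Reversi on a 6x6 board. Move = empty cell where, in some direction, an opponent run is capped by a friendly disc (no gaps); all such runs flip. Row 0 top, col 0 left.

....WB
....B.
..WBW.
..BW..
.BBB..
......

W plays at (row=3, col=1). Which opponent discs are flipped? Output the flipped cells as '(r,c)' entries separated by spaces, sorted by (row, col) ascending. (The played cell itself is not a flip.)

Answer: (3,2)

Derivation:
Dir NW: first cell '.' (not opp) -> no flip
Dir N: first cell '.' (not opp) -> no flip
Dir NE: first cell 'W' (not opp) -> no flip
Dir W: first cell '.' (not opp) -> no flip
Dir E: opp run (3,2) capped by W -> flip
Dir SW: first cell '.' (not opp) -> no flip
Dir S: opp run (4,1), next='.' -> no flip
Dir SE: opp run (4,2), next='.' -> no flip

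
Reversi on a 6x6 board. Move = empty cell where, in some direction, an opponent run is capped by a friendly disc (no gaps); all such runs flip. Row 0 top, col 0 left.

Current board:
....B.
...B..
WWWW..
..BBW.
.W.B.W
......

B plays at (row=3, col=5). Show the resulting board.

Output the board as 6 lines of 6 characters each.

Answer: ....B.
...B..
WWWW..
..BBBB
.W.B.W
......

Derivation:
Place B at (3,5); scan 8 dirs for brackets.
Dir NW: first cell '.' (not opp) -> no flip
Dir N: first cell '.' (not opp) -> no flip
Dir NE: edge -> no flip
Dir W: opp run (3,4) capped by B -> flip
Dir E: edge -> no flip
Dir SW: first cell '.' (not opp) -> no flip
Dir S: opp run (4,5), next='.' -> no flip
Dir SE: edge -> no flip
All flips: (3,4)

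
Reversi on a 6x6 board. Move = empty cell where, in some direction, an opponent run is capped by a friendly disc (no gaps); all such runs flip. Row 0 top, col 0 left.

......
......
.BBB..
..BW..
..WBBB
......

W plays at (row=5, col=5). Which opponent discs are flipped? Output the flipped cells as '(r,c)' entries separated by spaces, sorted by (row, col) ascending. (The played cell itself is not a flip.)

Answer: (4,4)

Derivation:
Dir NW: opp run (4,4) capped by W -> flip
Dir N: opp run (4,5), next='.' -> no flip
Dir NE: edge -> no flip
Dir W: first cell '.' (not opp) -> no flip
Dir E: edge -> no flip
Dir SW: edge -> no flip
Dir S: edge -> no flip
Dir SE: edge -> no flip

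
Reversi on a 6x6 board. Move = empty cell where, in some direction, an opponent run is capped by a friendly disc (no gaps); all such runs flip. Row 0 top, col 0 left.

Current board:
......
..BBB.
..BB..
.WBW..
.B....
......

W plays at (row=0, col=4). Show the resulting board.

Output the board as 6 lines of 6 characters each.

Place W at (0,4); scan 8 dirs for brackets.
Dir NW: edge -> no flip
Dir N: edge -> no flip
Dir NE: edge -> no flip
Dir W: first cell '.' (not opp) -> no flip
Dir E: first cell '.' (not opp) -> no flip
Dir SW: opp run (1,3) (2,2) capped by W -> flip
Dir S: opp run (1,4), next='.' -> no flip
Dir SE: first cell '.' (not opp) -> no flip
All flips: (1,3) (2,2)

Answer: ....W.
..BWB.
..WB..
.WBW..
.B....
......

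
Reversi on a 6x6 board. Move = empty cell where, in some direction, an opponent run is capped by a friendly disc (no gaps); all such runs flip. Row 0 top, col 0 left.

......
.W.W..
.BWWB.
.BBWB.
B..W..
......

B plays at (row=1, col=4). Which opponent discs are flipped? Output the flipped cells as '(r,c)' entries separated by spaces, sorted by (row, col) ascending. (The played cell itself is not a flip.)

Answer: (2,3)

Derivation:
Dir NW: first cell '.' (not opp) -> no flip
Dir N: first cell '.' (not opp) -> no flip
Dir NE: first cell '.' (not opp) -> no flip
Dir W: opp run (1,3), next='.' -> no flip
Dir E: first cell '.' (not opp) -> no flip
Dir SW: opp run (2,3) capped by B -> flip
Dir S: first cell 'B' (not opp) -> no flip
Dir SE: first cell '.' (not opp) -> no flip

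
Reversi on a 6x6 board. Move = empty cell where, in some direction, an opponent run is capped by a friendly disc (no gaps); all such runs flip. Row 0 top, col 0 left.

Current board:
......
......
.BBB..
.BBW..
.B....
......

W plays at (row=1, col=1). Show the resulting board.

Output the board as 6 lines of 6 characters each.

Answer: ......
.W....
.BWB..
.BBW..
.B....
......

Derivation:
Place W at (1,1); scan 8 dirs for brackets.
Dir NW: first cell '.' (not opp) -> no flip
Dir N: first cell '.' (not opp) -> no flip
Dir NE: first cell '.' (not opp) -> no flip
Dir W: first cell '.' (not opp) -> no flip
Dir E: first cell '.' (not opp) -> no flip
Dir SW: first cell '.' (not opp) -> no flip
Dir S: opp run (2,1) (3,1) (4,1), next='.' -> no flip
Dir SE: opp run (2,2) capped by W -> flip
All flips: (2,2)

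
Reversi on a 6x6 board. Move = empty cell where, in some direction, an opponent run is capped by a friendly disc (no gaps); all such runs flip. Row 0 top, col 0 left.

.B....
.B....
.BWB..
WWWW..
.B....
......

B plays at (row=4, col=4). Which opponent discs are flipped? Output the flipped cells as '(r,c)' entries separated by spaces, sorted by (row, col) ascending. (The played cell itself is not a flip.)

Answer: (2,2) (3,3)

Derivation:
Dir NW: opp run (3,3) (2,2) capped by B -> flip
Dir N: first cell '.' (not opp) -> no flip
Dir NE: first cell '.' (not opp) -> no flip
Dir W: first cell '.' (not opp) -> no flip
Dir E: first cell '.' (not opp) -> no flip
Dir SW: first cell '.' (not opp) -> no flip
Dir S: first cell '.' (not opp) -> no flip
Dir SE: first cell '.' (not opp) -> no flip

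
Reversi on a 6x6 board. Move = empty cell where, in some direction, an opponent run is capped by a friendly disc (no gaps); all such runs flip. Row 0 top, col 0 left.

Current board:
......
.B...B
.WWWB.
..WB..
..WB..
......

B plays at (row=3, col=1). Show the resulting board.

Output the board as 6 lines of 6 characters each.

Answer: ......
.B...B
.BWWB.
.BBB..
..WB..
......

Derivation:
Place B at (3,1); scan 8 dirs for brackets.
Dir NW: first cell '.' (not opp) -> no flip
Dir N: opp run (2,1) capped by B -> flip
Dir NE: opp run (2,2), next='.' -> no flip
Dir W: first cell '.' (not opp) -> no flip
Dir E: opp run (3,2) capped by B -> flip
Dir SW: first cell '.' (not opp) -> no flip
Dir S: first cell '.' (not opp) -> no flip
Dir SE: opp run (4,2), next='.' -> no flip
All flips: (2,1) (3,2)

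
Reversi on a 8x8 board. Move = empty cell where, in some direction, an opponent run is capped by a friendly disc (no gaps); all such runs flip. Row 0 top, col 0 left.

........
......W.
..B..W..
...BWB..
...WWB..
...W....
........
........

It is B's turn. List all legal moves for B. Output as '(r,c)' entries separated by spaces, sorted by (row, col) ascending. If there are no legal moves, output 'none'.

(0,5): no bracket -> illegal
(0,6): no bracket -> illegal
(0,7): no bracket -> illegal
(1,4): no bracket -> illegal
(1,5): flips 1 -> legal
(1,7): no bracket -> illegal
(2,3): flips 1 -> legal
(2,4): no bracket -> illegal
(2,6): no bracket -> illegal
(2,7): no bracket -> illegal
(3,2): no bracket -> illegal
(3,6): no bracket -> illegal
(4,2): flips 2 -> legal
(5,2): no bracket -> illegal
(5,4): no bracket -> illegal
(5,5): flips 1 -> legal
(6,2): flips 2 -> legal
(6,3): flips 2 -> legal
(6,4): no bracket -> illegal

Answer: (1,5) (2,3) (4,2) (5,5) (6,2) (6,3)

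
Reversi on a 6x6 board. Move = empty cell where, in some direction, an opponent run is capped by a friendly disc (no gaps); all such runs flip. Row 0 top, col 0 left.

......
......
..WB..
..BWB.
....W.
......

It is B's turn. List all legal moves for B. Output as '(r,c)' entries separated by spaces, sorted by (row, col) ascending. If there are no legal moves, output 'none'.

(1,1): no bracket -> illegal
(1,2): flips 1 -> legal
(1,3): no bracket -> illegal
(2,1): flips 1 -> legal
(2,4): no bracket -> illegal
(3,1): no bracket -> illegal
(3,5): no bracket -> illegal
(4,2): no bracket -> illegal
(4,3): flips 1 -> legal
(4,5): no bracket -> illegal
(5,3): no bracket -> illegal
(5,4): flips 1 -> legal
(5,5): no bracket -> illegal

Answer: (1,2) (2,1) (4,3) (5,4)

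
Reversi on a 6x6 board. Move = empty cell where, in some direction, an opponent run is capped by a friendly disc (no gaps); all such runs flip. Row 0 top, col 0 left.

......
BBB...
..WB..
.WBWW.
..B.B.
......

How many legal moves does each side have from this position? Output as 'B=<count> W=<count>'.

Answer: B=7 W=10

Derivation:
-- B to move --
(1,3): no bracket -> illegal
(2,0): flips 1 -> legal
(2,1): flips 1 -> legal
(2,4): flips 2 -> legal
(2,5): no bracket -> illegal
(3,0): flips 1 -> legal
(3,5): flips 2 -> legal
(4,0): no bracket -> illegal
(4,1): no bracket -> illegal
(4,3): flips 1 -> legal
(4,5): flips 1 -> legal
B mobility = 7
-- W to move --
(0,0): flips 1 -> legal
(0,1): flips 2 -> legal
(0,2): flips 1 -> legal
(0,3): no bracket -> illegal
(1,3): flips 1 -> legal
(1,4): no bracket -> illegal
(2,0): no bracket -> illegal
(2,1): no bracket -> illegal
(2,4): flips 1 -> legal
(3,5): no bracket -> illegal
(4,1): no bracket -> illegal
(4,3): no bracket -> illegal
(4,5): no bracket -> illegal
(5,1): flips 1 -> legal
(5,2): flips 2 -> legal
(5,3): flips 1 -> legal
(5,4): flips 1 -> legal
(5,5): flips 1 -> legal
W mobility = 10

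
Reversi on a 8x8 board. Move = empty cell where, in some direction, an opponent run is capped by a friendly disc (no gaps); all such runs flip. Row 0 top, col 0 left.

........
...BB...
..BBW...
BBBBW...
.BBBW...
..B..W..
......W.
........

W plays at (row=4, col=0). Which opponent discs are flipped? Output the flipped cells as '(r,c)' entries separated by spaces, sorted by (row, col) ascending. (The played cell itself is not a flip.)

Answer: (4,1) (4,2) (4,3)

Derivation:
Dir NW: edge -> no flip
Dir N: opp run (3,0), next='.' -> no flip
Dir NE: opp run (3,1) (2,2) (1,3), next='.' -> no flip
Dir W: edge -> no flip
Dir E: opp run (4,1) (4,2) (4,3) capped by W -> flip
Dir SW: edge -> no flip
Dir S: first cell '.' (not opp) -> no flip
Dir SE: first cell '.' (not opp) -> no flip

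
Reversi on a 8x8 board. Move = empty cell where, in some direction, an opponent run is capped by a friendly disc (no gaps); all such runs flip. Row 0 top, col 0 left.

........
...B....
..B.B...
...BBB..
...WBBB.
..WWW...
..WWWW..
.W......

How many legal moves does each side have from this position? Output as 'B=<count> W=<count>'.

-- B to move --
(3,2): no bracket -> illegal
(4,1): no bracket -> illegal
(4,2): flips 1 -> legal
(5,1): no bracket -> illegal
(5,5): no bracket -> illegal
(5,6): no bracket -> illegal
(6,0): no bracket -> illegal
(6,1): flips 2 -> legal
(6,6): no bracket -> illegal
(7,0): no bracket -> illegal
(7,2): flips 2 -> legal
(7,3): flips 3 -> legal
(7,4): flips 2 -> legal
(7,5): no bracket -> illegal
(7,6): no bracket -> illegal
B mobility = 5
-- W to move --
(0,2): no bracket -> illegal
(0,3): no bracket -> illegal
(0,4): no bracket -> illegal
(1,1): no bracket -> illegal
(1,2): no bracket -> illegal
(1,4): flips 3 -> legal
(1,5): no bracket -> illegal
(2,1): no bracket -> illegal
(2,3): flips 1 -> legal
(2,5): flips 1 -> legal
(2,6): flips 2 -> legal
(3,1): no bracket -> illegal
(3,2): no bracket -> illegal
(3,6): flips 1 -> legal
(3,7): no bracket -> illegal
(4,2): no bracket -> illegal
(4,7): flips 3 -> legal
(5,5): no bracket -> illegal
(5,6): no bracket -> illegal
(5,7): no bracket -> illegal
W mobility = 6

Answer: B=5 W=6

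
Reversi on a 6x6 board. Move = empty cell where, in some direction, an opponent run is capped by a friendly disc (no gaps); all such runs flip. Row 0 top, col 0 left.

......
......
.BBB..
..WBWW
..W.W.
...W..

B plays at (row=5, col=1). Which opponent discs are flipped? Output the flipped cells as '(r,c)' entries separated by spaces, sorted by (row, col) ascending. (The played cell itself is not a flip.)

Dir NW: first cell '.' (not opp) -> no flip
Dir N: first cell '.' (not opp) -> no flip
Dir NE: opp run (4,2) capped by B -> flip
Dir W: first cell '.' (not opp) -> no flip
Dir E: first cell '.' (not opp) -> no flip
Dir SW: edge -> no flip
Dir S: edge -> no flip
Dir SE: edge -> no flip

Answer: (4,2)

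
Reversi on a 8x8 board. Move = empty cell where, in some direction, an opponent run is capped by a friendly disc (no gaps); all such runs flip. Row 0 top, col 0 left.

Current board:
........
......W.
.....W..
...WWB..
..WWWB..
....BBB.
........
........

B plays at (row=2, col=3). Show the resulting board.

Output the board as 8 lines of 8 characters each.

Answer: ........
......W.
...B.W..
...WBB..
..WWWB..
....BBB.
........
........

Derivation:
Place B at (2,3); scan 8 dirs for brackets.
Dir NW: first cell '.' (not opp) -> no flip
Dir N: first cell '.' (not opp) -> no flip
Dir NE: first cell '.' (not opp) -> no flip
Dir W: first cell '.' (not opp) -> no flip
Dir E: first cell '.' (not opp) -> no flip
Dir SW: first cell '.' (not opp) -> no flip
Dir S: opp run (3,3) (4,3), next='.' -> no flip
Dir SE: opp run (3,4) capped by B -> flip
All flips: (3,4)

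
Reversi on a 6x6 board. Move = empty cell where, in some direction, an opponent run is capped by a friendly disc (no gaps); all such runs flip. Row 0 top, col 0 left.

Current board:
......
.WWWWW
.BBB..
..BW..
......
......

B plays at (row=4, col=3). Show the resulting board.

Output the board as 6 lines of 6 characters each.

Answer: ......
.WWWWW
.BBB..
..BB..
...B..
......

Derivation:
Place B at (4,3); scan 8 dirs for brackets.
Dir NW: first cell 'B' (not opp) -> no flip
Dir N: opp run (3,3) capped by B -> flip
Dir NE: first cell '.' (not opp) -> no flip
Dir W: first cell '.' (not opp) -> no flip
Dir E: first cell '.' (not opp) -> no flip
Dir SW: first cell '.' (not opp) -> no flip
Dir S: first cell '.' (not opp) -> no flip
Dir SE: first cell '.' (not opp) -> no flip
All flips: (3,3)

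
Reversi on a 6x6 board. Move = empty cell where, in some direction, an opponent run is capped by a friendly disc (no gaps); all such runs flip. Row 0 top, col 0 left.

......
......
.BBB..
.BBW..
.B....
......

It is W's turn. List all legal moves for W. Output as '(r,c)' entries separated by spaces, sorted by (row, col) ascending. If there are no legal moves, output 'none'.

(1,0): no bracket -> illegal
(1,1): flips 1 -> legal
(1,2): no bracket -> illegal
(1,3): flips 1 -> legal
(1,4): no bracket -> illegal
(2,0): no bracket -> illegal
(2,4): no bracket -> illegal
(3,0): flips 2 -> legal
(3,4): no bracket -> illegal
(4,0): no bracket -> illegal
(4,2): no bracket -> illegal
(4,3): no bracket -> illegal
(5,0): no bracket -> illegal
(5,1): no bracket -> illegal
(5,2): no bracket -> illegal

Answer: (1,1) (1,3) (3,0)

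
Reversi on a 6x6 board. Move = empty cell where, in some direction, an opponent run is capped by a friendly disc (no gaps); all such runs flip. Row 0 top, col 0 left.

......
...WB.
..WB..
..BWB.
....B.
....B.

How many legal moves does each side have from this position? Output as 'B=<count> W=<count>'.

Answer: B=5 W=6

Derivation:
-- B to move --
(0,2): no bracket -> illegal
(0,3): flips 1 -> legal
(0,4): no bracket -> illegal
(1,1): flips 2 -> legal
(1,2): flips 2 -> legal
(2,1): flips 1 -> legal
(2,4): no bracket -> illegal
(3,1): no bracket -> illegal
(4,2): no bracket -> illegal
(4,3): flips 1 -> legal
B mobility = 5
-- W to move --
(0,3): no bracket -> illegal
(0,4): no bracket -> illegal
(0,5): no bracket -> illegal
(1,2): no bracket -> illegal
(1,5): flips 1 -> legal
(2,1): no bracket -> illegal
(2,4): flips 1 -> legal
(2,5): no bracket -> illegal
(3,1): flips 1 -> legal
(3,5): flips 1 -> legal
(4,1): no bracket -> illegal
(4,2): flips 1 -> legal
(4,3): no bracket -> illegal
(4,5): no bracket -> illegal
(5,3): no bracket -> illegal
(5,5): flips 1 -> legal
W mobility = 6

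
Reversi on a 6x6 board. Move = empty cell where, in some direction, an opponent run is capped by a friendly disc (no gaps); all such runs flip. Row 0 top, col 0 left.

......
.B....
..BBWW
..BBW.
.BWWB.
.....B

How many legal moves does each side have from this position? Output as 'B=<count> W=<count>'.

Answer: B=8 W=7

Derivation:
-- B to move --
(1,3): no bracket -> illegal
(1,4): flips 2 -> legal
(1,5): flips 1 -> legal
(3,1): no bracket -> illegal
(3,5): flips 1 -> legal
(4,5): flips 1 -> legal
(5,1): flips 1 -> legal
(5,2): flips 1 -> legal
(5,3): flips 1 -> legal
(5,4): flips 1 -> legal
B mobility = 8
-- W to move --
(0,0): no bracket -> illegal
(0,1): no bracket -> illegal
(0,2): no bracket -> illegal
(1,0): no bracket -> illegal
(1,2): flips 3 -> legal
(1,3): flips 2 -> legal
(1,4): no bracket -> illegal
(2,0): no bracket -> illegal
(2,1): flips 3 -> legal
(3,0): no bracket -> illegal
(3,1): flips 2 -> legal
(3,5): no bracket -> illegal
(4,0): flips 1 -> legal
(4,5): flips 1 -> legal
(5,0): no bracket -> illegal
(5,1): no bracket -> illegal
(5,2): no bracket -> illegal
(5,3): no bracket -> illegal
(5,4): flips 1 -> legal
W mobility = 7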